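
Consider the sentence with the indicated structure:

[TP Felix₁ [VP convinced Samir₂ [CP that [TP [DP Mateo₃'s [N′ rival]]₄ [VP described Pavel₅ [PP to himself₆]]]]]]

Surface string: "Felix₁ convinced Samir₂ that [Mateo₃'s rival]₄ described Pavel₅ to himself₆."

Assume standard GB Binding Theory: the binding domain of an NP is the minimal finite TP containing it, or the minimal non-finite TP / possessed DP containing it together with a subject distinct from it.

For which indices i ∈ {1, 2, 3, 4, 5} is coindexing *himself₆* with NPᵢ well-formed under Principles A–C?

*himself* is an anaphor, so Principle A applies: it must be bound in its binding domain.
Binding domain of *himself₆*: the embedded TP, whose subject is [Mateo₃'s rival]₄.
*Felix₁* c-commands the anaphor but is outside its binding domain → cannot satisfy Principle A.
*Samir₂* c-commands the anaphor but is outside its binding domain → cannot satisfy Principle A.
*Mateo₃* does not c-command the anaphor → cannot bind it.
*[Mateo₃'s rival]₄* c-commands the anaphor within its binding domain → licit binder.
*Pavel₅* c-commands the anaphor within its binding domain → licit binder.

{4, 5}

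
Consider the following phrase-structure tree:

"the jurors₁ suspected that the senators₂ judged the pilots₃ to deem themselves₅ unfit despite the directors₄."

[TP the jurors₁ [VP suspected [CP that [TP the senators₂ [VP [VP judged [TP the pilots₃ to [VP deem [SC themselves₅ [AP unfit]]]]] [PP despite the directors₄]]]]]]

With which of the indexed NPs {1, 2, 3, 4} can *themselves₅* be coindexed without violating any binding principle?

*themselves* is an anaphor, so Principle A applies: it must be bound in its binding domain.
Binding domain of *themselves₅*: the embedded TP, whose subject is the pilots₃.
*the jurors₁* c-commands the anaphor but is outside its binding domain → cannot satisfy Principle A.
*the senators₂* c-commands the anaphor but is outside its binding domain → cannot satisfy Principle A.
*the pilots₃* c-commands the anaphor within its binding domain → licit binder.
*the directors₄* does not c-command the anaphor → cannot bind it.

{3}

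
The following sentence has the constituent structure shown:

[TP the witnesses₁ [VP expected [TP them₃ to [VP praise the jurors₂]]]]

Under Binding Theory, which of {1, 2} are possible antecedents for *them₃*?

*them* is a pronoun, so Principle B applies: it must be free in its binding domain.
Binding domain of *them₃*: the matrix TP, whose subject is the witnesses₁.
*the witnesses₁* c-commands the pronoun within its binding domain → coindexation would violate Principle B.
*the jurors₂*: the pronoun c-commands this R-expression → coindexation would violate Principle C on *the jurors₂*.

none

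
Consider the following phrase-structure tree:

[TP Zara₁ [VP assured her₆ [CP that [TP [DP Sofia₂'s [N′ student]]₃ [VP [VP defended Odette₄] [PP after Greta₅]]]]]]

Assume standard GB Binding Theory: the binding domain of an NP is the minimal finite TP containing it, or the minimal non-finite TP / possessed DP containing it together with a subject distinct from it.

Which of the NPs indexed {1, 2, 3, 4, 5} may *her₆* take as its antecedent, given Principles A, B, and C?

none

*her* is a pronoun, so Principle B applies: it must be free in its binding domain.
Binding domain of *her₆*: the matrix TP, whose subject is Zara₁.
*Zara₁* c-commands the pronoun within its binding domain → coindexation would violate Principle B.
*Sofia₂*: the pronoun c-commands this R-expression → coindexation would violate Principle C on *Sofia₂*.
*[Sofia₂'s student]₃*: the pronoun c-commands this R-expression → coindexation would violate Principle C on *[Sofia₂'s student]₃*.
*Odette₄*: the pronoun c-commands this R-expression → coindexation would violate Principle C on *Odette₄*.
*Greta₅*: the pronoun c-commands this R-expression → coindexation would violate Principle C on *Greta₅*.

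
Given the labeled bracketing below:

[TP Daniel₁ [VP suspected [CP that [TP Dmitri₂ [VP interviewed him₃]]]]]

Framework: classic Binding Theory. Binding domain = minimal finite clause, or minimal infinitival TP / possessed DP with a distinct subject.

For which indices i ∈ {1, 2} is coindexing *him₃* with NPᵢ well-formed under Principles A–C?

*him* is a pronoun, so Principle B applies: it must be free in its binding domain.
Binding domain of *him₃*: the embedded TP, whose subject is Dmitri₂.
*Daniel₁* c-commands the pronoun but from outside its binding domain, and is not c-commanded by it → coindexation permitted.
*Dmitri₂* c-commands the pronoun within its binding domain → coindexation would violate Principle B.

{1}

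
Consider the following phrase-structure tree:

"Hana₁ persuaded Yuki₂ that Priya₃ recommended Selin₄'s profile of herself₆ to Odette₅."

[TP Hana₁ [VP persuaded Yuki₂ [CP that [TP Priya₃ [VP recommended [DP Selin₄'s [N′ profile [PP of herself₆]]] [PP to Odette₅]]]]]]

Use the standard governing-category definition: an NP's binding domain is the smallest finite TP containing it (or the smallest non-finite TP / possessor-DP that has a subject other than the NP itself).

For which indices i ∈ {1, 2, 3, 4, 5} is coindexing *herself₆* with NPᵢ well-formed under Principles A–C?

{4}

*herself* is an anaphor, so Principle A applies: it must be bound in its binding domain.
Binding domain of *herself₆*: the possessed DP, whose subject is Selin₄.
*Hana₁* c-commands the anaphor but is outside its binding domain → cannot satisfy Principle A.
*Yuki₂* c-commands the anaphor but is outside its binding domain → cannot satisfy Principle A.
*Priya₃* c-commands the anaphor but is outside its binding domain → cannot satisfy Principle A.
*Selin₄* c-commands the anaphor within its binding domain → licit binder.
*Odette₅* does not c-command the anaphor → cannot bind it.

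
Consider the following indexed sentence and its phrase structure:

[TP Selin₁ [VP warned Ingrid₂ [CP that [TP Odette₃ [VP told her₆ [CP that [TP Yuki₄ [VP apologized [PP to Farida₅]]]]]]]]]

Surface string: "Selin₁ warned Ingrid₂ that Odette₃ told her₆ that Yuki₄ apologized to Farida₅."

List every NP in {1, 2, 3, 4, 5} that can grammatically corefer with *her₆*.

{1, 2}

*her* is a pronoun, so Principle B applies: it must be free in its binding domain.
Binding domain of *her₆*: the embedded TP, whose subject is Odette₃.
*Selin₁* c-commands the pronoun but from outside its binding domain, and is not c-commanded by it → coindexation permitted.
*Ingrid₂* c-commands the pronoun but from outside its binding domain, and is not c-commanded by it → coindexation permitted.
*Odette₃* c-commands the pronoun within its binding domain → coindexation would violate Principle B.
*Yuki₄*: the pronoun c-commands this R-expression → coindexation would violate Principle C on *Yuki₄*.
*Farida₅*: the pronoun c-commands this R-expression → coindexation would violate Principle C on *Farida₅*.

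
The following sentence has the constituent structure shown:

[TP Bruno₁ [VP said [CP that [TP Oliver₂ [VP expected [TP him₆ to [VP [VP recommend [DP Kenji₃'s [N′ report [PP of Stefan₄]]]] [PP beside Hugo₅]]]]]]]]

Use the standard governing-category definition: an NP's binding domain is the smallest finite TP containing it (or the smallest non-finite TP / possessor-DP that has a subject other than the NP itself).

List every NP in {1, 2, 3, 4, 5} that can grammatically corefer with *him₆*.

*him* is a pronoun, so Principle B applies: it must be free in its binding domain.
Binding domain of *him₆*: the embedded TP, whose subject is Oliver₂.
*Bruno₁* c-commands the pronoun but from outside its binding domain, and is not c-commanded by it → coindexation permitted.
*Oliver₂* c-commands the pronoun within its binding domain → coindexation would violate Principle B.
*Kenji₃*: the pronoun c-commands this R-expression → coindexation would violate Principle C on *Kenji₃*.
*Stefan₄*: the pronoun c-commands this R-expression → coindexation would violate Principle C on *Stefan₄*.
*Hugo₅*: the pronoun c-commands this R-expression → coindexation would violate Principle C on *Hugo₅*.

{1}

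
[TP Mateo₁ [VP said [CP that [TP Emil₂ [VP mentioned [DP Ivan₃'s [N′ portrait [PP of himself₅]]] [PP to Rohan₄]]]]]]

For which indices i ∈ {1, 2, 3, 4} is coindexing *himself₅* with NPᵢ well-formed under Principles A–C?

*himself* is an anaphor, so Principle A applies: it must be bound in its binding domain.
Binding domain of *himself₅*: the possessed DP, whose subject is Ivan₃.
*Mateo₁* c-commands the anaphor but is outside its binding domain → cannot satisfy Principle A.
*Emil₂* c-commands the anaphor but is outside its binding domain → cannot satisfy Principle A.
*Ivan₃* c-commands the anaphor within its binding domain → licit binder.
*Rohan₄* does not c-command the anaphor → cannot bind it.

{3}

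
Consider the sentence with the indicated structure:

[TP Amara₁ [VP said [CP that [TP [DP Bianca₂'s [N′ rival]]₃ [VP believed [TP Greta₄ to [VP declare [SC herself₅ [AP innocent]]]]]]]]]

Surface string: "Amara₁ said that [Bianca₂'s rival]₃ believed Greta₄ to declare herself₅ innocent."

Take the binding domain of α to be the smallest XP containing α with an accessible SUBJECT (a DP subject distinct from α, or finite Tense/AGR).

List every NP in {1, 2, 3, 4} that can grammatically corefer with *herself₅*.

{4}

*herself* is an anaphor, so Principle A applies: it must be bound in its binding domain.
Binding domain of *herself₅*: the embedded TP, whose subject is Greta₄.
*Amara₁* c-commands the anaphor but is outside its binding domain → cannot satisfy Principle A.
*Bianca₂* does not c-command the anaphor → cannot bind it.
*[Bianca₂'s rival]₃* c-commands the anaphor but is outside its binding domain → cannot satisfy Principle A.
*Greta₄* c-commands the anaphor within its binding domain → licit binder.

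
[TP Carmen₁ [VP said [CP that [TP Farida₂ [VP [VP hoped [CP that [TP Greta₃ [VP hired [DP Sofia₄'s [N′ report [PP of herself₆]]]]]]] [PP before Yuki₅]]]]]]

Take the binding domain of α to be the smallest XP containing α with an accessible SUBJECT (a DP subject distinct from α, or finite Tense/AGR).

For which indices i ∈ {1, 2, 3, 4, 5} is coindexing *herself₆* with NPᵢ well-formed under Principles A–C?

{4}

*herself* is an anaphor, so Principle A applies: it must be bound in its binding domain.
Binding domain of *herself₆*: the possessed DP, whose subject is Sofia₄.
*Carmen₁* c-commands the anaphor but is outside its binding domain → cannot satisfy Principle A.
*Farida₂* c-commands the anaphor but is outside its binding domain → cannot satisfy Principle A.
*Greta₃* c-commands the anaphor but is outside its binding domain → cannot satisfy Principle A.
*Sofia₄* c-commands the anaphor within its binding domain → licit binder.
*Yuki₅* does not c-command the anaphor → cannot bind it.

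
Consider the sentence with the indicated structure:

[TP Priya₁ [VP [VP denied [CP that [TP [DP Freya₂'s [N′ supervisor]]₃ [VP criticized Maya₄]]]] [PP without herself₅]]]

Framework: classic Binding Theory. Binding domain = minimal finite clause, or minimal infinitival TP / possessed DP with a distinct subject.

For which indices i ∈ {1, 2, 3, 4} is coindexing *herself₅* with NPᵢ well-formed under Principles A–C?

*herself* is an anaphor, so Principle A applies: it must be bound in its binding domain.
Binding domain of *herself₅*: the matrix TP, whose subject is Priya₁.
*Priya₁* c-commands the anaphor within its binding domain → licit binder.
*Freya₂* does not c-command the anaphor → cannot bind it.
*[Freya₂'s supervisor]₃* does not c-command the anaphor → cannot bind it.
*Maya₄* does not c-command the anaphor → cannot bind it.

{1}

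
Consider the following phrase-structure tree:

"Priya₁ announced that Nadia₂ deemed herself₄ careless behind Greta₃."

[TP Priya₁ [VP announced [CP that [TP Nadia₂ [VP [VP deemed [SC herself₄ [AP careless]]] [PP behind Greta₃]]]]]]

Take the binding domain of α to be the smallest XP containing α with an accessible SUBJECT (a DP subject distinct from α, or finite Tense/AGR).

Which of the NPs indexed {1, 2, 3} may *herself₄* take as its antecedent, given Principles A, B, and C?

{2}

*herself* is an anaphor, so Principle A applies: it must be bound in its binding domain.
Binding domain of *herself₄*: the embedded TP, whose subject is Nadia₂.
*Priya₁* c-commands the anaphor but is outside its binding domain → cannot satisfy Principle A.
*Nadia₂* c-commands the anaphor within its binding domain → licit binder.
*Greta₃* does not c-command the anaphor → cannot bind it.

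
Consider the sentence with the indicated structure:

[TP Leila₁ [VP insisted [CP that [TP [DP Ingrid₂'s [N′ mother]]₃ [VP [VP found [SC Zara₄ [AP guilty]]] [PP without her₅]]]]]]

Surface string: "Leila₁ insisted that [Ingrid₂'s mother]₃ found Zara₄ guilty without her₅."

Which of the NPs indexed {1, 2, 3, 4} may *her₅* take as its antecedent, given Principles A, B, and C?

{1, 2, 4}

*her* is a pronoun, so Principle B applies: it must be free in its binding domain.
Binding domain of *her₅*: the embedded TP, whose subject is [Ingrid₂'s mother]₃.
*Leila₁* c-commands the pronoun but from outside its binding domain, and is not c-commanded by it → coindexation permitted.
*Ingrid₂* and the pronoun do not c-command one another → neither Principle B nor Principle C is at stake; coindexation permitted.
*[Ingrid₂'s mother]₃* c-commands the pronoun within its binding domain → coindexation would violate Principle B.
*Zara₄* and the pronoun do not c-command one another → neither Principle B nor Principle C is at stake; coindexation permitted.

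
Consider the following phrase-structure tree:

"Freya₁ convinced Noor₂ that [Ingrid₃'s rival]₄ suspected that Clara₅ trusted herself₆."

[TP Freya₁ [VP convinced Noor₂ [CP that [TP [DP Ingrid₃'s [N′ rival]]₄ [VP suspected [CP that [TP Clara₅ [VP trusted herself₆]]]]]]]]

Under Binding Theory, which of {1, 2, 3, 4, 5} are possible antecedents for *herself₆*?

{5}

*herself* is an anaphor, so Principle A applies: it must be bound in its binding domain.
Binding domain of *herself₆*: the embedded TP, whose subject is Clara₅.
*Freya₁* c-commands the anaphor but is outside its binding domain → cannot satisfy Principle A.
*Noor₂* c-commands the anaphor but is outside its binding domain → cannot satisfy Principle A.
*Ingrid₃* does not c-command the anaphor → cannot bind it.
*[Ingrid₃'s rival]₄* c-commands the anaphor but is outside its binding domain → cannot satisfy Principle A.
*Clara₅* c-commands the anaphor within its binding domain → licit binder.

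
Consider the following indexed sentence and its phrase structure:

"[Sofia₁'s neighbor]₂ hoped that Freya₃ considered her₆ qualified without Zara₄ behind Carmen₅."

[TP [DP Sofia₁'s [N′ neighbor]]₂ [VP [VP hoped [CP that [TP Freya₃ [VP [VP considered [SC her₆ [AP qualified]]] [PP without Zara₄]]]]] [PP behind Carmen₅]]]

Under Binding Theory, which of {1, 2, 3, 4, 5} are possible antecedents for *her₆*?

{1, 2, 4, 5}

*her* is a pronoun, so Principle B applies: it must be free in its binding domain.
Binding domain of *her₆*: the embedded TP, whose subject is Freya₃.
*Sofia₁* and the pronoun do not c-command one another → neither Principle B nor Principle C is at stake; coindexation permitted.
*[Sofia₁'s neighbor]₂* c-commands the pronoun but from outside its binding domain, and is not c-commanded by it → coindexation permitted.
*Freya₃* c-commands the pronoun within its binding domain → coindexation would violate Principle B.
*Zara₄* and the pronoun do not c-command one another → neither Principle B nor Principle C is at stake; coindexation permitted.
*Carmen₅* and the pronoun do not c-command one another → neither Principle B nor Principle C is at stake; coindexation permitted.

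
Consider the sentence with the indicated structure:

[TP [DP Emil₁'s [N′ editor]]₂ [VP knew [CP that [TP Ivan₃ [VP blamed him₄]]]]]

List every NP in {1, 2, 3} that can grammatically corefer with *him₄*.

{1, 2}

*him* is a pronoun, so Principle B applies: it must be free in its binding domain.
Binding domain of *him₄*: the embedded TP, whose subject is Ivan₃.
*Emil₁* and the pronoun do not c-command one another → neither Principle B nor Principle C is at stake; coindexation permitted.
*[Emil₁'s editor]₂* c-commands the pronoun but from outside its binding domain, and is not c-commanded by it → coindexation permitted.
*Ivan₃* c-commands the pronoun within its binding domain → coindexation would violate Principle B.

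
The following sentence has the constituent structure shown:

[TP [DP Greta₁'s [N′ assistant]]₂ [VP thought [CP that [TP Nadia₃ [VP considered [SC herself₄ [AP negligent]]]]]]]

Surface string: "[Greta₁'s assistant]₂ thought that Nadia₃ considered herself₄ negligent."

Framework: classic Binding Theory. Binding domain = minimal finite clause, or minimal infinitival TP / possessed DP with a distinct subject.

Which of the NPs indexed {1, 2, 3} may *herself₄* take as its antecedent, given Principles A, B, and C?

{3}

*herself* is an anaphor, so Principle A applies: it must be bound in its binding domain.
Binding domain of *herself₄*: the embedded TP, whose subject is Nadia₃.
*Greta₁* does not c-command the anaphor → cannot bind it.
*[Greta₁'s assistant]₂* c-commands the anaphor but is outside its binding domain → cannot satisfy Principle A.
*Nadia₃* c-commands the anaphor within its binding domain → licit binder.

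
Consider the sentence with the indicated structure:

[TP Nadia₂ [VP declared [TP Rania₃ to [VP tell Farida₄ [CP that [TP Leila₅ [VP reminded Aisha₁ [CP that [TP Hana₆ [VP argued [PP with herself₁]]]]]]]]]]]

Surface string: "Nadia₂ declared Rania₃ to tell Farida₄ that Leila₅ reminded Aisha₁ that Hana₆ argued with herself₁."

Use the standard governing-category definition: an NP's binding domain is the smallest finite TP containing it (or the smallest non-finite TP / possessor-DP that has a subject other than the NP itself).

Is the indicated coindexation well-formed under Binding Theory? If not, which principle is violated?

Principle A

The two coindexed NPs are *Aisha₁* and *herself₁*.
*herself₁* is an anaphor. Principle A requires it to be bound within its binding domain — the embedded TP, whose subject is Hana₆.
Within that domain it is c-commanded by *Hana₆*, which does not share its index.
*Aisha₁* does c-command the anaphor, but from outside its binding domain.
The anaphor is unbound in its domain → Principle A violation.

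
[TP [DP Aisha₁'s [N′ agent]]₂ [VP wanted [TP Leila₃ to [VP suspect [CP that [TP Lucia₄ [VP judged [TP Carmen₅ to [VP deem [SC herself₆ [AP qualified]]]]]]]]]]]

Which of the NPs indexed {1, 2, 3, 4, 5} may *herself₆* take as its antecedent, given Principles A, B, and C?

{5}

*herself* is an anaphor, so Principle A applies: it must be bound in its binding domain.
Binding domain of *herself₆*: the embedded TP, whose subject is Carmen₅.
*Aisha₁* does not c-command the anaphor → cannot bind it.
*[Aisha₁'s agent]₂* c-commands the anaphor but is outside its binding domain → cannot satisfy Principle A.
*Leila₃* c-commands the anaphor but is outside its binding domain → cannot satisfy Principle A.
*Lucia₄* c-commands the anaphor but is outside its binding domain → cannot satisfy Principle A.
*Carmen₅* c-commands the anaphor within its binding domain → licit binder.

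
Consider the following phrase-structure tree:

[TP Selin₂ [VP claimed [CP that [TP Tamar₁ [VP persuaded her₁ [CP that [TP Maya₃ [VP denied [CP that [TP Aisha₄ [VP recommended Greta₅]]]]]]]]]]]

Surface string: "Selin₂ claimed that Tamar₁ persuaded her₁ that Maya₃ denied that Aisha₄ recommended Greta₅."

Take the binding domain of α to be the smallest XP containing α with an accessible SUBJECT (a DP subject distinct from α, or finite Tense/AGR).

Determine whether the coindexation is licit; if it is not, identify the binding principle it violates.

The two coindexed NPs are *Tamar₁* and *her₁*.
*her₁* is a pronoun. Its binding domain is the embedded TP, whose subject is Tamar₁.
*Tamar₁* c-commands it within that domain and carries the same index.
The pronoun is locally bound → Principle B violation.

Principle B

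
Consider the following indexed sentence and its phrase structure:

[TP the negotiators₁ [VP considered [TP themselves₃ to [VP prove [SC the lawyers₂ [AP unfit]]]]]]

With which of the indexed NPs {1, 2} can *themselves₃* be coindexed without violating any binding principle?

{1}

*themselves* is an anaphor, so Principle A applies: it must be bound in its binding domain.
Binding domain of *themselves₃*: the matrix TP, whose subject is the negotiators₁.
*the negotiators₁* c-commands the anaphor within its binding domain → licit binder.
*the lawyers₂* does not c-command the anaphor → cannot bind it.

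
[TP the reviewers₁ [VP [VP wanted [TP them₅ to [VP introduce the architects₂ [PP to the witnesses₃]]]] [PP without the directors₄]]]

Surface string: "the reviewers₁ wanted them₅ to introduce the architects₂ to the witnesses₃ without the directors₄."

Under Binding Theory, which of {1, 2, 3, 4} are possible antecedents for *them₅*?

*them* is a pronoun, so Principle B applies: it must be free in its binding domain.
Binding domain of *them₅*: the matrix TP, whose subject is the reviewers₁.
*the reviewers₁* c-commands the pronoun within its binding domain → coindexation would violate Principle B.
*the architects₂*: the pronoun c-commands this R-expression → coindexation would violate Principle C on *the architects₂*.
*the witnesses₃*: the pronoun c-commands this R-expression → coindexation would violate Principle C on *the witnesses₃*.
*the directors₄* and the pronoun do not c-command one another → neither Principle B nor Principle C is at stake; coindexation permitted.

{4}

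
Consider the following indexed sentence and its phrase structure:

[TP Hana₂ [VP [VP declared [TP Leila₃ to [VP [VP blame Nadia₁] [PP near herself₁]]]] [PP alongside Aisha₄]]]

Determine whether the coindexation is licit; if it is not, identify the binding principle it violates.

Principle A

The two coindexed NPs are *Nadia₁* and *herself₁*.
*herself₁* is an anaphor. Principle A requires it to be bound within its binding domain — the embedded TP, whose subject is Leila₃.
Within that domain it is c-commanded by *Leila₃*, which does not share its index.
*Nadia₁* does not c-command the anaphor at all.
The anaphor is unbound in its domain → Principle A violation.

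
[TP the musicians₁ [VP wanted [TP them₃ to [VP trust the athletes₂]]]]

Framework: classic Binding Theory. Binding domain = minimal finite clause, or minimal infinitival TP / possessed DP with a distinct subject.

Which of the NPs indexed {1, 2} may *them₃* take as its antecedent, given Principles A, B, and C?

none

*them* is a pronoun, so Principle B applies: it must be free in its binding domain.
Binding domain of *them₃*: the matrix TP, whose subject is the musicians₁.
*the musicians₁* c-commands the pronoun within its binding domain → coindexation would violate Principle B.
*the athletes₂*: the pronoun c-commands this R-expression → coindexation would violate Principle C on *the athletes₂*.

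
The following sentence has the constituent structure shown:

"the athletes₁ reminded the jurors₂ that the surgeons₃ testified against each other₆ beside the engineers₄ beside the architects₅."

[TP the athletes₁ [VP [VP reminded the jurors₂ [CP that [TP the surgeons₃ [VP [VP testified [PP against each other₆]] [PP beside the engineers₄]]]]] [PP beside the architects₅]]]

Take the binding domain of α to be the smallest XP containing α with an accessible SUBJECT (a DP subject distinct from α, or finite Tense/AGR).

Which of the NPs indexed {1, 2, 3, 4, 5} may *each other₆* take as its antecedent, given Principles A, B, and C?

*each other* is an anaphor, so Principle A applies: it must be bound in its binding domain.
Binding domain of *each other₆*: the embedded TP, whose subject is the surgeons₃.
*the athletes₁* c-commands the anaphor but is outside its binding domain → cannot satisfy Principle A.
*the jurors₂* c-commands the anaphor but is outside its binding domain → cannot satisfy Principle A.
*the surgeons₃* c-commands the anaphor within its binding domain → licit binder.
*the engineers₄* does not c-command the anaphor → cannot bind it.
*the architects₅* does not c-command the anaphor → cannot bind it.

{3}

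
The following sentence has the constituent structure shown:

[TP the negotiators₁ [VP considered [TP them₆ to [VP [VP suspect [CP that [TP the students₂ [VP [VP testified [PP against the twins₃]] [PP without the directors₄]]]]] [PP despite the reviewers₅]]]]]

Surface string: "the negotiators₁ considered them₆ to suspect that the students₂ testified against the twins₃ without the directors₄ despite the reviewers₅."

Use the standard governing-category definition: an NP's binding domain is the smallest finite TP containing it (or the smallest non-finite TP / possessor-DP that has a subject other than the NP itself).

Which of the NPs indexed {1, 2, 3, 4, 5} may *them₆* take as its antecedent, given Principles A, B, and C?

*them* is a pronoun, so Principle B applies: it must be free in its binding domain.
Binding domain of *them₆*: the matrix TP, whose subject is the negotiators₁.
*the negotiators₁* c-commands the pronoun within its binding domain → coindexation would violate Principle B.
*the students₂*: the pronoun c-commands this R-expression → coindexation would violate Principle C on *the students₂*.
*the twins₃*: the pronoun c-commands this R-expression → coindexation would violate Principle C on *the twins₃*.
*the directors₄*: the pronoun c-commands this R-expression → coindexation would violate Principle C on *the directors₄*.
*the reviewers₅*: the pronoun c-commands this R-expression → coindexation would violate Principle C on *the reviewers₅*.

none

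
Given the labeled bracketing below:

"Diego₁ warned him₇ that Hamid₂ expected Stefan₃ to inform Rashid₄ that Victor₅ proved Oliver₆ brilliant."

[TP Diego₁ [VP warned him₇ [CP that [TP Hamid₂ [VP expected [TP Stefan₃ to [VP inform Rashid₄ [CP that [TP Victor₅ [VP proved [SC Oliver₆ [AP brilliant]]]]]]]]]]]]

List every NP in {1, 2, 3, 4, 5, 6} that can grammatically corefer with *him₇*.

*him* is a pronoun, so Principle B applies: it must be free in its binding domain.
Binding domain of *him₇*: the matrix TP, whose subject is Diego₁.
*Diego₁* c-commands the pronoun within its binding domain → coindexation would violate Principle B.
*Hamid₂*: the pronoun c-commands this R-expression → coindexation would violate Principle C on *Hamid₂*.
*Stefan₃*: the pronoun c-commands this R-expression → coindexation would violate Principle C on *Stefan₃*.
*Rashid₄*: the pronoun c-commands this R-expression → coindexation would violate Principle C on *Rashid₄*.
*Victor₅*: the pronoun c-commands this R-expression → coindexation would violate Principle C on *Victor₅*.
*Oliver₆*: the pronoun c-commands this R-expression → coindexation would violate Principle C on *Oliver₆*.

none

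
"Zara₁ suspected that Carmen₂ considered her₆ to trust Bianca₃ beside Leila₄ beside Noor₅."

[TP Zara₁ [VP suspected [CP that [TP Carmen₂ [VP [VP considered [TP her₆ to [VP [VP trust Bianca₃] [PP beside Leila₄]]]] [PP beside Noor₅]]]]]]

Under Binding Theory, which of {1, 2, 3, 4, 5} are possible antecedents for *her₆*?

*her* is a pronoun, so Principle B applies: it must be free in its binding domain.
Binding domain of *her₆*: the embedded TP, whose subject is Carmen₂.
*Zara₁* c-commands the pronoun but from outside its binding domain, and is not c-commanded by it → coindexation permitted.
*Carmen₂* c-commands the pronoun within its binding domain → coindexation would violate Principle B.
*Bianca₃*: the pronoun c-commands this R-expression → coindexation would violate Principle C on *Bianca₃*.
*Leila₄*: the pronoun c-commands this R-expression → coindexation would violate Principle C on *Leila₄*.
*Noor₅* and the pronoun do not c-command one another → neither Principle B nor Principle C is at stake; coindexation permitted.

{1, 5}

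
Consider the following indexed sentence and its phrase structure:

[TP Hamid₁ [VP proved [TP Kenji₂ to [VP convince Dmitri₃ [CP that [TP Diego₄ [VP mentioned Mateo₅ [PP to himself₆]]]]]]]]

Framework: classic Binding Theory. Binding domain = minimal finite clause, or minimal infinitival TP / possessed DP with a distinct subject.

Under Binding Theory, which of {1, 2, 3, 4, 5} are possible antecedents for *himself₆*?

*himself* is an anaphor, so Principle A applies: it must be bound in its binding domain.
Binding domain of *himself₆*: the embedded TP, whose subject is Diego₄.
*Hamid₁* c-commands the anaphor but is outside its binding domain → cannot satisfy Principle A.
*Kenji₂* c-commands the anaphor but is outside its binding domain → cannot satisfy Principle A.
*Dmitri₃* c-commands the anaphor but is outside its binding domain → cannot satisfy Principle A.
*Diego₄* c-commands the anaphor within its binding domain → licit binder.
*Mateo₅* c-commands the anaphor within its binding domain → licit binder.

{4, 5}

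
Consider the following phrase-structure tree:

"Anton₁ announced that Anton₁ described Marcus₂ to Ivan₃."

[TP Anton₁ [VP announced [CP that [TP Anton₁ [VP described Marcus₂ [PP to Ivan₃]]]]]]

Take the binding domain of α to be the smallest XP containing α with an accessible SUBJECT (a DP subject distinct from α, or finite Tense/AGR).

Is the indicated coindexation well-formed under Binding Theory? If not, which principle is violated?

The two coindexed NPs are *Anton₁* (the lower occurrence) and *Anton₁* (the higher occurrence).
*Anton₁* (the lower occurrence) is an R-expression. Principle C requires it to be free everywhere.
*Anton₁* (the higher occurrence) c-commands it and carries the same index.
The R-expression is bound → Principle C violation.

Principle C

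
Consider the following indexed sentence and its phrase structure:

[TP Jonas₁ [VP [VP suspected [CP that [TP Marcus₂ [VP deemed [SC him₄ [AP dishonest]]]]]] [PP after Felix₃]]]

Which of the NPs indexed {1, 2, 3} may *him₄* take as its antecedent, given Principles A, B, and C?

*him* is a pronoun, so Principle B applies: it must be free in its binding domain.
Binding domain of *him₄*: the embedded TP, whose subject is Marcus₂.
*Jonas₁* c-commands the pronoun but from outside its binding domain, and is not c-commanded by it → coindexation permitted.
*Marcus₂* c-commands the pronoun within its binding domain → coindexation would violate Principle B.
*Felix₃* and the pronoun do not c-command one another → neither Principle B nor Principle C is at stake; coindexation permitted.

{1, 3}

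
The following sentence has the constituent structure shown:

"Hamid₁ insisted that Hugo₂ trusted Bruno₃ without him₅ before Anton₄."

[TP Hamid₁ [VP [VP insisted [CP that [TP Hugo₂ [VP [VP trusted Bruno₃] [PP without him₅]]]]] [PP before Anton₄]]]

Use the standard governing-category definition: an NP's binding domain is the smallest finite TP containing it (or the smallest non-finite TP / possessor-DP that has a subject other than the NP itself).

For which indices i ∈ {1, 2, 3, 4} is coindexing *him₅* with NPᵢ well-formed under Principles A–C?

{1, 3, 4}

*him* is a pronoun, so Principle B applies: it must be free in its binding domain.
Binding domain of *him₅*: the embedded TP, whose subject is Hugo₂.
*Hamid₁* c-commands the pronoun but from outside its binding domain, and is not c-commanded by it → coindexation permitted.
*Hugo₂* c-commands the pronoun within its binding domain → coindexation would violate Principle B.
*Bruno₃* and the pronoun do not c-command one another → neither Principle B nor Principle C is at stake; coindexation permitted.
*Anton₄* and the pronoun do not c-command one another → neither Principle B nor Principle C is at stake; coindexation permitted.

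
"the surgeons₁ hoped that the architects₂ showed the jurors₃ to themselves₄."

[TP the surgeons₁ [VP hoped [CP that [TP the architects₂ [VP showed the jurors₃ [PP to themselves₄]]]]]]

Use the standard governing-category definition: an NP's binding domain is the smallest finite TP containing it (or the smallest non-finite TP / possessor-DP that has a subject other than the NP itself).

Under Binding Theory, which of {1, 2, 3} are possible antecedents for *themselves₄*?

*themselves* is an anaphor, so Principle A applies: it must be bound in its binding domain.
Binding domain of *themselves₄*: the embedded TP, whose subject is the architects₂.
*the surgeons₁* c-commands the anaphor but is outside its binding domain → cannot satisfy Principle A.
*the architects₂* c-commands the anaphor within its binding domain → licit binder.
*the jurors₃* c-commands the anaphor within its binding domain → licit binder.

{2, 3}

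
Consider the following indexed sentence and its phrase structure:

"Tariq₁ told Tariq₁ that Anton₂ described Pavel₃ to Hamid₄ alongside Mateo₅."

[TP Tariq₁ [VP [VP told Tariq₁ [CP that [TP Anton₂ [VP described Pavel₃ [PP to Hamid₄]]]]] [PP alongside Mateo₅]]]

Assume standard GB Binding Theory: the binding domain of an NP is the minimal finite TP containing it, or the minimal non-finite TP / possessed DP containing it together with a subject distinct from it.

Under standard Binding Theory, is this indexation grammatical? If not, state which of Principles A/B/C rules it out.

The two coindexed NPs are *Tariq₁* (the lower occurrence) and *Tariq₁* (the higher occurrence).
*Tariq₁* (the lower occurrence) is an R-expression. Principle C requires it to be free everywhere.
*Tariq₁* (the higher occurrence) c-commands it and carries the same index.
The R-expression is bound → Principle C violation.

Principle C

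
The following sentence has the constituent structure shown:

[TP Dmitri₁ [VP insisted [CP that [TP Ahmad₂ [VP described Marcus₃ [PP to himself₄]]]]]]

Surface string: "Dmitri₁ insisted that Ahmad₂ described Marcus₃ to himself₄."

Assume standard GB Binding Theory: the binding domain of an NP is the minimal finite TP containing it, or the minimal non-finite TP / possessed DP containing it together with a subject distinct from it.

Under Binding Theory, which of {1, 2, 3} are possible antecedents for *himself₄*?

*himself* is an anaphor, so Principle A applies: it must be bound in its binding domain.
Binding domain of *himself₄*: the embedded TP, whose subject is Ahmad₂.
*Dmitri₁* c-commands the anaphor but is outside its binding domain → cannot satisfy Principle A.
*Ahmad₂* c-commands the anaphor within its binding domain → licit binder.
*Marcus₃* c-commands the anaphor within its binding domain → licit binder.

{2, 3}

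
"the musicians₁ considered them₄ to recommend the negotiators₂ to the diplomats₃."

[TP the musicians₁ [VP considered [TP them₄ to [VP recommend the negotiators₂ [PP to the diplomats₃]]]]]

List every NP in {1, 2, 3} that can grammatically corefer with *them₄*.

*them* is a pronoun, so Principle B applies: it must be free in its binding domain.
Binding domain of *them₄*: the matrix TP, whose subject is the musicians₁.
*the musicians₁* c-commands the pronoun within its binding domain → coindexation would violate Principle B.
*the negotiators₂*: the pronoun c-commands this R-expression → coindexation would violate Principle C on *the negotiators₂*.
*the diplomats₃*: the pronoun c-commands this R-expression → coindexation would violate Principle C on *the diplomats₃*.

none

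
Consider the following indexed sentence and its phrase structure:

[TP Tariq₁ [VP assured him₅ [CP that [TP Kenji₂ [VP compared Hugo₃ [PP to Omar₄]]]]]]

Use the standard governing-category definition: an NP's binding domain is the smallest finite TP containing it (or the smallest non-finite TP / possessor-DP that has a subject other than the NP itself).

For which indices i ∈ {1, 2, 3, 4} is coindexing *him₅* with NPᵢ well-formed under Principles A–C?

*him* is a pronoun, so Principle B applies: it must be free in its binding domain.
Binding domain of *him₅*: the matrix TP, whose subject is Tariq₁.
*Tariq₁* c-commands the pronoun within its binding domain → coindexation would violate Principle B.
*Kenji₂*: the pronoun c-commands this R-expression → coindexation would violate Principle C on *Kenji₂*.
*Hugo₃*: the pronoun c-commands this R-expression → coindexation would violate Principle C on *Hugo₃*.
*Omar₄*: the pronoun c-commands this R-expression → coindexation would violate Principle C on *Omar₄*.

none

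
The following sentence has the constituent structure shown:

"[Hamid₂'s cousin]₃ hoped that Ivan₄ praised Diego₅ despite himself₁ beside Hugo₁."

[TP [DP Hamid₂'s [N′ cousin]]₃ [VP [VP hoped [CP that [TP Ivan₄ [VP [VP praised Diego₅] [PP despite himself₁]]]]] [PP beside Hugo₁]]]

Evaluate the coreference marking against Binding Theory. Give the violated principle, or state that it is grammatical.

Principle A

The two coindexed NPs are *Hugo₁* and *himself₁*.
*himself₁* is an anaphor. Principle A requires it to be bound within its binding domain — the embedded TP, whose subject is Ivan₄.
Within that domain it is c-commanded by *Ivan₄*, which does not share its index.
*Hugo₁* does not c-command the anaphor at all.
The anaphor is unbound in its domain → Principle A violation.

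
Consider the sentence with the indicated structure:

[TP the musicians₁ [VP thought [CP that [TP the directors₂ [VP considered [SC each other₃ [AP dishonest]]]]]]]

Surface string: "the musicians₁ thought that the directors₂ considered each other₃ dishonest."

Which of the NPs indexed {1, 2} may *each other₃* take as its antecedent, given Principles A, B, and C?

{2}

*each other* is an anaphor, so Principle A applies: it must be bound in its binding domain.
Binding domain of *each other₃*: the embedded TP, whose subject is the directors₂.
*the musicians₁* c-commands the anaphor but is outside its binding domain → cannot satisfy Principle A.
*the directors₂* c-commands the anaphor within its binding domain → licit binder.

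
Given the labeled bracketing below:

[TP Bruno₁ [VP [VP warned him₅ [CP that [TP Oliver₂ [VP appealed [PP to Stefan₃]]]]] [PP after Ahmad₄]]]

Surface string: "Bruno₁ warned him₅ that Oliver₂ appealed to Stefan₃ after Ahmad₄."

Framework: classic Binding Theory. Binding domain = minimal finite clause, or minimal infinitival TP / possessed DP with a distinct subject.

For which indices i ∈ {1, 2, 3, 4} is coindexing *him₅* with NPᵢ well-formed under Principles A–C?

*him* is a pronoun, so Principle B applies: it must be free in its binding domain.
Binding domain of *him₅*: the matrix TP, whose subject is Bruno₁.
*Bruno₁* c-commands the pronoun within its binding domain → coindexation would violate Principle B.
*Oliver₂*: the pronoun c-commands this R-expression → coindexation would violate Principle C on *Oliver₂*.
*Stefan₃*: the pronoun c-commands this R-expression → coindexation would violate Principle C on *Stefan₃*.
*Ahmad₄* and the pronoun do not c-command one another → neither Principle B nor Principle C is at stake; coindexation permitted.

{4}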